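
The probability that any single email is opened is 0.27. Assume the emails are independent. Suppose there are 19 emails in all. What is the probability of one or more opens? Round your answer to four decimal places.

P(at least one) = 1 − P(none) = 1 − (1 − 0.27)^19
= 1 − 0.002530 = 0.997470

0.9975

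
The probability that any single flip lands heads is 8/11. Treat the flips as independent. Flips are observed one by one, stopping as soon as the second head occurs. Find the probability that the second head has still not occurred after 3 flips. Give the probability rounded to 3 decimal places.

Needing more than 3 flips ⇔ fewer than 2 successes in the first 3. With X ~ Binomial(3, 0.727273), P(Y > 3) = P(X ≤ 1).
  k=0: C(3,0)·0.727273^0·0.272727^3 = 0.02029
  k=1: C(3,1)·0.727273^1·0.272727^2 = 0.16228
P(X ≤ 1) = 0.18257

0.183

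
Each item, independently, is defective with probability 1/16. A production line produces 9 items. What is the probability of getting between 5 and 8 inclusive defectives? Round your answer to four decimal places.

X ~ Binomial(9, 0.0625); P(5 ≤ X ≤ 8) = Σ C(9,k) p^k (1−p)^(9−k) over k:
  k=5: C(9,5)·0.0625^5·0.9375^4 = 0.000093
  k=6: C(9,6)·0.0625^6·0.9375^3 = 0.000004
  k=7: C(9,7)·0.0625^7·0.9375^2 = 0.000000
  k=8: C(9,8)·0.0625^8·0.9375^1 = 0.000000
Total = 0.000097

0.0001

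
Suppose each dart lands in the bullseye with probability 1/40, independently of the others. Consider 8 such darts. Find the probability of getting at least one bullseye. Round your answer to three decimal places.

0.183

P(at least one) = 1 − P(none) = 1 − (1 − 0.025)^8
= 1 − 0.81665 = 0.18335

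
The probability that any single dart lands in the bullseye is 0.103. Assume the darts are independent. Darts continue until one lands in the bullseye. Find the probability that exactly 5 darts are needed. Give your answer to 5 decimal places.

Geometric (trials to first success), p = 0.103.
P(Y = 5) = (1−p)^4 · p = 0.6474 · 0.103 = 0.0666818

0.06668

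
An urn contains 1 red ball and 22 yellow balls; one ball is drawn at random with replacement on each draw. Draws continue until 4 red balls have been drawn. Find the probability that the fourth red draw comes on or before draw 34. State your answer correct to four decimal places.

Finishing within 34 draws ⇔ at least 4 successes in the first 34. With X ~ Binomial(34, 0.043478), P(Y ≤ 34) = 1 − P(X ≤ 3).
  k=0: C(34,0)·0.043478^0·0.956522^34 = 0.220610
  k=1: C(34,1)·0.043478^1·0.956522^33 = 0.340942
  k=2: C(34,2)·0.043478^2·0.956522^32 = 0.255707
  k=3: C(34,3)·0.043478^3·0.956522^31 = 0.123979
1 − 0.941238 = 0.058762

0.0588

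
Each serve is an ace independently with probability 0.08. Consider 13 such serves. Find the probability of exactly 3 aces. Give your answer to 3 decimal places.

0.064

X ~ Binomial(n=13, p=0.08).
P(X=3) = C(13,3) · p^3 · (1−p)^10
= 286 · 0.000512 · 0.43439 = 0.06361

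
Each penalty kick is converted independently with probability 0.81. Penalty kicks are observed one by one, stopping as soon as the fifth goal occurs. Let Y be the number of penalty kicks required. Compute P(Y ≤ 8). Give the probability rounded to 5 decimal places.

Finishing within 8 penalty kicks ⇔ at least 5 successes in the first 8. With X ~ Binomial(8, 0.81), P(Y ≤ 8) = 1 − P(X ≤ 4).
  k=0: C(8,0)·0.81^0·0.19^8 = 0.0000017
  k=1: C(8,1)·0.81^1·0.19^7 = 0.0000579
  k=2: C(8,2)·0.81^2·0.19^6 = 0.0008643
  k=3: C(8,3)·0.81^3·0.19^5 = 0.0073690
  k=4: C(8,4)·0.81^4·0.19^4 = 0.0392692
1 − 0.0475622 = 0.9524378

0.95244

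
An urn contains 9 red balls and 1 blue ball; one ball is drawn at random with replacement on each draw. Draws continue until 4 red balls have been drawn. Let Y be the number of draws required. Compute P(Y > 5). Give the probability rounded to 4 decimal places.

Needing more than 5 draws ⇔ fewer than 4 successes in the first 5. With X ~ Binomial(5, 0.90), P(Y > 5) = P(X ≤ 3).
  k=0: C(5,0)·0.90^0·0.10^5 = 0.000010
  k=1: C(5,1)·0.90^1·0.10^4 = 0.000450
  k=2: C(5,2)·0.90^2·0.10^3 = 0.008100
  k=3: C(5,3)·0.90^3·0.10^2 = 0.072900
P(X ≤ 3) = 0.081460

0.0815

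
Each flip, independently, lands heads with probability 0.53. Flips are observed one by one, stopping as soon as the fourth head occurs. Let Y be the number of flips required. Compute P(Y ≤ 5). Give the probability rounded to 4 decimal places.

Finishing within 5 flips ⇔ at least 4 successes in the first 5. With X ~ Binomial(5, 0.53), P(Y ≤ 5) = 1 − P(X ≤ 3).
  k=0: C(5,0)·0.53^0·0.47^5 = 0.022935
  k=1: C(5,1)·0.53^1·0.47^4 = 0.129312
  k=2: C(5,2)·0.53^2·0.47^3 = 0.291639
  k=3: C(5,3)·0.53^3·0.47^2 = 0.328869
1 − 0.772754 = 0.227246

0.2272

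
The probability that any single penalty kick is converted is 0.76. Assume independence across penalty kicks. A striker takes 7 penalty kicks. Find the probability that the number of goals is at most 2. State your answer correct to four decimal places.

0.0107

X ~ Binomial(7, 0.76); P(X ≤ 2) = Σ C(7,k) p^k (1−p)^(7−k) over k:
  k=0: C(7,0)·0.76^0·0.24^7 = 0.000046
  k=1: C(7,1)·0.76^1·0.24^6 = 0.001017
  k=2: C(7,2)·0.76^2·0.24^5 = 0.009658
Total = 0.010721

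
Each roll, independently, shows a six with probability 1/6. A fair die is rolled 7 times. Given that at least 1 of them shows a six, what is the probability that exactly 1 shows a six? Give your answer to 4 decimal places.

0.5420

X ~ Binomial(7, 0.166667). Want P(X=1 | X≥1) = P(X=1) / P(X≥1).
P(X=1) = C(7,1)·0.166667^1·0.833333^6 = 0.390714
P(X≥1) = 1 − 0.279082 = 0.720918
Ratio = 0.390714 / 0.720918 = 0.541967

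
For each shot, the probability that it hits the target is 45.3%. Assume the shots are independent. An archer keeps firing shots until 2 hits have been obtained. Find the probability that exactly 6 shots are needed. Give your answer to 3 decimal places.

Y = trial on which the second success occurs; negative binomial, r=2, p=0.453.
P(Y=6) = C(5,1) · p^2 · (1−p)^4
= 5 · 0.20521 · 0.089526 = 0.09186

0.092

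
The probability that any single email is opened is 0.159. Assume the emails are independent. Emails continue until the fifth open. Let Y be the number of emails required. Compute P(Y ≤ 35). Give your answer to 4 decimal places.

0.6734

Finishing within 35 emails ⇔ at least 5 successes in the first 35. With X ~ Binomial(35, 0.159), P(Y ≤ 35) = 1 − P(X ≤ 4).
  k=0: C(35,0)·0.159^0·0.841^35 = 0.002333
  k=1: C(35,1)·0.159^1·0.841^34 = 0.015436
  k=2: C(35,2)·0.159^2·0.841^33 = 0.049611
  k=3: C(35,3)·0.159^3·0.841^32 = 0.103175
  k=4: C(35,4)·0.159^4·0.841^31 = 0.156050
1 − 0.326604 = 0.673396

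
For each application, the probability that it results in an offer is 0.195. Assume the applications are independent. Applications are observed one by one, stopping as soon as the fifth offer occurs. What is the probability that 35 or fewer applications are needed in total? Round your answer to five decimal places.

0.83972

Finishing within 35 applications ⇔ at least 5 successes in the first 35. With X ~ Binomial(35, 0.195), P(Y ≤ 35) = 1 − P(X ≤ 4).
  k=0: C(35,0)·0.195^0·0.805^35 = 0.0005045
  k=1: C(35,1)·0.195^1·0.805^34 = 0.0042772
  k=2: C(35,2)·0.195^2·0.805^33 = 0.0176137
  k=3: C(35,3)·0.195^3·0.805^32 = 0.0469334
  k=4: C(35,4)·0.195^4·0.805^31 = 0.0909516
1 − 0.1602804 = 0.8397196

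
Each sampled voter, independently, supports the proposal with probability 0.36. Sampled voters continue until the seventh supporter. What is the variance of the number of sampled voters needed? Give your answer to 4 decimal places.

Y = total sampled voters until the seventh success; negative binomial with r=7, p=0.36.
Var(Y) = r(1−p)/p² = 7·0.64 / 0.36² = 34.567901

34.5679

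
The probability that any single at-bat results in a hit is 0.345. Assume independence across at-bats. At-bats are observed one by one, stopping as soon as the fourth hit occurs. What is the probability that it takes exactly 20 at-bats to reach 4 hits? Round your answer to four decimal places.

Y = trial on which the fourth success occurs; negative binomial, r=4, p=0.345.
P(Y=20) = C(19,3) · p^4 · (1−p)^16
= 969 · 0.014167 · 0.0011478 = 0.015757

0.0158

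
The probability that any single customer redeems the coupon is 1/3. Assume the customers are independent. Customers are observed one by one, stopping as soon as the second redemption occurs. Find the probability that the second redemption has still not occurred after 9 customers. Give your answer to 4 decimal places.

0.1431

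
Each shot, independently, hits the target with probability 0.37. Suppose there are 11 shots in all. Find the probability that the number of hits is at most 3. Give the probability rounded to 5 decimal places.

0.37141

X ~ Binomial(11, 0.37); P(X ≤ 3) = Σ C(11,k) p^k (1−p)^(11−k) over k:
  k=0: C(11,0)·0.37^0·0.63^11 = 0.0062051
  k=1: C(11,1)·0.37^1·0.63^10 = 0.0400867
  k=2: C(11,2)·0.37^2·0.63^9 = 0.1177148
  k=3: C(11,3)·0.37^3·0.63^8 = 0.2074023
Total = 0.3714088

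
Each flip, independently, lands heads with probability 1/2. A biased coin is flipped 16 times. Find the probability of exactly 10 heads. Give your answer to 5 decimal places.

0.12219

X ~ Binomial(n=16, p=0.50).
P(X=10) = C(16,10) · p^10 · (1−p)^6
= 8008 · 0.00097656 · 0.015625 = 0.1221924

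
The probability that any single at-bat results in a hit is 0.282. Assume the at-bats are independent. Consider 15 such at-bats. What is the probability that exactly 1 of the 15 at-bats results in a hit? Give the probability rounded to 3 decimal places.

X ~ Binomial(n=15, p=0.282).
P(X=1) = C(15,1) · p^1 · (1−p)^14
= 15 · 0.282 · 0.009677 = 0.04093

0.041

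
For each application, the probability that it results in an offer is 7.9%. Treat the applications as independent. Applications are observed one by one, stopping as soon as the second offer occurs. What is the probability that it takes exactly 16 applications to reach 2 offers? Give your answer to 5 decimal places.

0.02958

Y = trial on which the second success occurs; negative binomial, r=2, p=0.079.
P(Y=16) = C(15,1) · p^2 · (1−p)^14
= 15 · 0.006241 · 0.31596 = 0.0295788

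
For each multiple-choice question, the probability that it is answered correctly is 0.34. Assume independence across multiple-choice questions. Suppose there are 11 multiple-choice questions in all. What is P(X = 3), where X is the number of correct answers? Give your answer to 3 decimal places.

0.233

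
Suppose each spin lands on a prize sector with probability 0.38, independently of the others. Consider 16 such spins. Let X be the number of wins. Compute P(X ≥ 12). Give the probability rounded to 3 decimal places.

0.003

X ~ Binomial(16, 0.38); P(X ≥ 12) = Σ C(16,k) p^k (1−p)^(16−k) over k:
  k=12: C(16,12)·0.38^12·0.62^4 = 0.00244
  k=13: C(16,13)·0.38^13·0.62^3 = 0.00046
  k=14: C(16,14)·0.38^14·0.62^2 = 0.00006
  k=15: C(16,15)·0.38^15·0.62^1 = 0.00000
  k=16: C(16,16)·0.38^16·0.62^0 = 0.00000
Total = 0.00296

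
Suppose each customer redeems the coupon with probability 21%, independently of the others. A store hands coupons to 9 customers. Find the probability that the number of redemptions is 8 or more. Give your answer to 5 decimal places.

0.00003

X ~ Binomial(9, 0.21); P(X ≥ 8) = Σ C(9,k) p^k (1−p)^(9−k) over k:
  k=8: C(9,8)·0.21^8·0.79^1 = 0.0000269
  k=9: C(9,9)·0.21^9·0.79^0 = 0.0000008
Total = 0.0000277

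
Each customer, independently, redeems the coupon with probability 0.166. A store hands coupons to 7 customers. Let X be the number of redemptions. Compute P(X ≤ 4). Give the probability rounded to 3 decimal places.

0.998

X ~ Binomial(7, 0.166); P(X ≤ 4) = Σ C(7,k) p^k (1−p)^(7−k) over k:
  k=0: C(7,0)·0.166^0·0.834^7 = 0.28065
  k=1: C(7,1)·0.166^1·0.834^6 = 0.39102
  k=2: C(7,2)·0.166^2·0.834^5 = 0.23349
  k=3: C(7,3)·0.166^3·0.834^4 = 0.07746
  k=4: C(7,4)·0.166^4·0.834^3 = 0.01542
Total = 0.99803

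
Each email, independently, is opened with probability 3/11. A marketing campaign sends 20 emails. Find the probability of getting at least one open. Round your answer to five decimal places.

P(at least one) = 1 − P(none) = 1 − (1 − 0.272727)^20
= 1 − 0.0017137 = 0.9982863

0.99829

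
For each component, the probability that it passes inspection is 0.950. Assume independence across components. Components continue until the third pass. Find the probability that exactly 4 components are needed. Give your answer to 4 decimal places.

Y = trial on which the third success occurs; negative binomial, r=3, p=0.95.
P(Y=4) = C(3,2) · p^3 · (1−p)^1
= 3 · 0.85737 · 0.05 = 0.128606

0.1286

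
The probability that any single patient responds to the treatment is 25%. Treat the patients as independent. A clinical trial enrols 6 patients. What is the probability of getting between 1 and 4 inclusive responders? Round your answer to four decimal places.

X ~ Binomial(6, 0.25); P(1 ≤ X ≤ 4) = Σ C(6,k) p^k (1−p)^(6−k) over k:
  k=1: C(6,1)·0.25^1·0.75^5 = 0.355957
  k=2: C(6,2)·0.25^2·0.75^4 = 0.296631
  k=3: C(6,3)·0.25^3·0.75^3 = 0.131836
  k=4: C(6,4)·0.25^4·0.75^2 = 0.032959
Total = 0.817383

0.8174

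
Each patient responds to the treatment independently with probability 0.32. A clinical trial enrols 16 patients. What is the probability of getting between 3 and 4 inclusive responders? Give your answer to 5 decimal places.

0.30851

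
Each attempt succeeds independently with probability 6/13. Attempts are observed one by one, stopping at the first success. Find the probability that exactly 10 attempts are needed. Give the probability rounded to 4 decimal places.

0.0018

Geometric (trials to first success), p = 0.461538.
P(Y = 10) = (1−p)^9 · p = 0.0038053 · 0.461538 = 0.001756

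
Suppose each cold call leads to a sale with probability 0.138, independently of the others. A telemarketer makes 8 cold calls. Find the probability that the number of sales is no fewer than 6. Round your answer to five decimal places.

X ~ Binomial(8, 0.138); P(X ≥ 6) = Σ C(8,k) p^k (1−p)^(8−k) over k:
  k=6: C(8,6)·0.138^6·0.862^2 = 0.0001437
  k=7: C(8,7)·0.138^7·0.862^1 = 0.0000066
  k=8: C(8,8)·0.138^8·0.862^0 = 0.0000001
Total = 0.0001504

0.00015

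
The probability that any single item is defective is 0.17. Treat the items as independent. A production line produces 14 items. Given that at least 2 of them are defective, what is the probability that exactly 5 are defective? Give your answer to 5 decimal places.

X ~ Binomial(14, 0.17). Want P(X=5 | X≥2) = P(X=5) / P(X≥2).
P(X=5) = C(14,5)·0.17^5·0.83^9 = 0.0531388
P(X≥2) = 1 − 0.0736365 − 0.2111505 = 0.7152130
Ratio = 0.0531388 / 0.7152130 = 0.0742978

0.07430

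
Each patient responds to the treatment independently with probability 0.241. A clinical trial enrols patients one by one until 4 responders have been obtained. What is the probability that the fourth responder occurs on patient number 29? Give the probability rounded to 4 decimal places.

0.0112

Y = trial on which the fourth success occurs; negative binomial, r=4, p=0.241.
P(Y=29) = C(28,3) · p^4 · (1−p)^25
= 3276 · 0.0033734 · 0.001014 = 0.011206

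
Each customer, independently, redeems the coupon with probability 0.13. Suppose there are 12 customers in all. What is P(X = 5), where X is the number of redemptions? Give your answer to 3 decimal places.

X ~ Binomial(n=12, p=0.13).
P(X=5) = C(12,5) · p^5 · (1−p)^7
= 792 · 3.7129e-05 · 0.37725 = 0.01109

0.011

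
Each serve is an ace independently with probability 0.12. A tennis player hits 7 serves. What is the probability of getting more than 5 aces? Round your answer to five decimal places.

0.00002

X ~ Binomial(7, 0.12); P(X ≥ 6) = Σ C(7,k) p^k (1−p)^(7−k) over k:
  k=6: C(7,6)·0.12^6·0.88^1 = 0.0000184
  k=7: C(7,7)·0.12^7·0.88^0 = 0.0000004
Total = 0.0000188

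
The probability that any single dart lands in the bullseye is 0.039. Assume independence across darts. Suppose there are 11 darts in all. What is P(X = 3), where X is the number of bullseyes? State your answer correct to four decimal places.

0.0071

X ~ Binomial(n=11, p=0.039).
P(X=3) = C(11,3) · p^3 · (1−p)^8
= 165 · 5.9319e-05 · 0.72742 = 0.007120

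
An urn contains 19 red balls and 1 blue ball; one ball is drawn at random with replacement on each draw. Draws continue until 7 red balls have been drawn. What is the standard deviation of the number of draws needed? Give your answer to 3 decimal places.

0.623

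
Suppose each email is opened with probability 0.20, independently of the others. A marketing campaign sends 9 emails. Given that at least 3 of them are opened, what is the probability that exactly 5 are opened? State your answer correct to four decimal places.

X ~ Binomial(9, 0.20). Want P(X=5 | X≥3) = P(X=5) / P(X≥3).
P(X=5) = C(9,5)·0.20^5·0.80^4 = 0.016515
P(X≥3) = 1 − 0.134218 − 0.301990 − 0.301990 = 0.261802
Ratio = 0.016515 / 0.261802 = 0.063082

0.0631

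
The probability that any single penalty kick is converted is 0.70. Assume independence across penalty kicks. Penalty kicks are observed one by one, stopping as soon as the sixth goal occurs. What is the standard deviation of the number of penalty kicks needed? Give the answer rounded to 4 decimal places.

1.9166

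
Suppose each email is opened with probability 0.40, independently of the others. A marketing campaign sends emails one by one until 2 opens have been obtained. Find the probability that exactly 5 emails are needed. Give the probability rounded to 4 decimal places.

Y = trial on which the second success occurs; negative binomial, r=2, p=0.40.
P(Y=5) = C(4,1) · p^2 · (1−p)^3
= 4 · 0.16 · 0.216 = 0.138240

0.1382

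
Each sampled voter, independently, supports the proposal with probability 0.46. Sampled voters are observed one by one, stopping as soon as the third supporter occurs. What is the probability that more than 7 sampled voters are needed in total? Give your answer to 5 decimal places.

0.29726

Needing more than 7 sampled voters ⇔ fewer than 3 successes in the first 7. With X ~ Binomial(7, 0.46), P(Y > 7) = P(X ≤ 2).
  k=0: C(7,0)·0.46^0·0.54^7 = 0.0133893
  k=1: C(7,1)·0.46^1·0.54^6 = 0.0798396
  k=2: C(7,2)·0.46^2·0.54^5 = 0.2040346
P(X ≤ 2) = 0.2972634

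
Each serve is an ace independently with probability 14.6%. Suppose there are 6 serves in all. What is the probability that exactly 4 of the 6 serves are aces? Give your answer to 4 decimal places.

X ~ Binomial(n=6, p=0.146).
P(X=4) = C(6,4) · p^4 · (1−p)^2
= 15 · 0.00045437 · 0.72932 = 0.004971

0.0050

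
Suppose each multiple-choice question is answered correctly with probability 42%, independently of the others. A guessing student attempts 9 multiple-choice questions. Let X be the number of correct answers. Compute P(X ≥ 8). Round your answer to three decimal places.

0.005

X ~ Binomial(9, 0.42); P(X ≥ 8) = Σ C(9,k) p^k (1−p)^(9−k) over k:
  k=8: C(9,8)·0.42^8·0.58^1 = 0.00505
  k=9: C(9,9)·0.42^9·0.58^0 = 0.00041
Total = 0.00546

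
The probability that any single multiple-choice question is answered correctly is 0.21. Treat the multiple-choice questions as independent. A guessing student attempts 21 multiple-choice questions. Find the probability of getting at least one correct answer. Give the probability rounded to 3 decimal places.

P(at least one) = 1 − P(none) = 1 − (1 − 0.21)^21
= 1 − 0.00708 = 0.99292

0.993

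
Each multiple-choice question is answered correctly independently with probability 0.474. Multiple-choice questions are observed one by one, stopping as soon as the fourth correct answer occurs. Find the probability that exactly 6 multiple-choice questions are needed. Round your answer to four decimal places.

0.1397

Y = trial on which the fourth success occurs; negative binomial, r=4, p=0.474.
P(Y=6) = C(5,3) · p^4 · (1−p)^2
= 10 · 0.050479 · 0.27668 = 0.139664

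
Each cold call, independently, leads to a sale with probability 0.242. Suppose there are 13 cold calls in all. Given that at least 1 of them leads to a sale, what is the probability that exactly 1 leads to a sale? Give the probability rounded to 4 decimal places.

X ~ Binomial(13, 0.242). Want P(X=1 | X≥1) = P(X=1) / P(X≥1).
P(X=1) = C(13,1)·0.242^1·0.758^12 = 0.113185
P(X≥1) = 1 − 0.027271 = 0.972729
Ratio = 0.113185 / 0.972729 = 0.116358

0.1164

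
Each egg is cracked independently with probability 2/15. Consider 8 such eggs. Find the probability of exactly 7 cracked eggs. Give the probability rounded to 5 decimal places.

0.00001

X ~ Binomial(n=8, p=0.133333).
P(X=7) = C(8,7) · p^7 · (1−p)^1
= 8 · 7.4915e-07 · 0.86667 = 0.0000052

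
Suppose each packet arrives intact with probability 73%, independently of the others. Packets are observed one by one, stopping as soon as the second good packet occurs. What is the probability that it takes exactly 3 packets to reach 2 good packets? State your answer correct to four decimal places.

Y = trial on which the second success occurs; negative binomial, r=2, p=0.73.
P(Y=3) = C(2,1) · p^2 · (1−p)^1
= 2 · 0.5329 · 0.27 = 0.287766

0.2878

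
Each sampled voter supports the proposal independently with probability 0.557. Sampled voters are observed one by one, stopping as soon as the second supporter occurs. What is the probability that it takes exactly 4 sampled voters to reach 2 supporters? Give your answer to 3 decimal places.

Y = trial on which the second success occurs; negative binomial, r=2, p=0.557.
P(Y=4) = C(3,1) · p^2 · (1−p)^2
= 3 · 0.31025 · 0.19625 = 0.18266

0.183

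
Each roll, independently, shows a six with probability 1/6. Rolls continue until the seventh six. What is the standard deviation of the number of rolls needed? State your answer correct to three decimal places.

Y = total rolls until the seventh success; negative binomial with r=7, p=0.166667.
SD(Y) = √[r(1−p)/p²] = √(210.00000) = 14.49138

14.491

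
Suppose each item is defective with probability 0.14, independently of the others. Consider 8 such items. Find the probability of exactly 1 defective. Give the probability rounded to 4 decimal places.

X ~ Binomial(n=8, p=0.14).
P(X=1) = C(8,1) · p^1 · (1−p)^7
= 8 · 0.14 · 0.34793 = 0.389679

0.3897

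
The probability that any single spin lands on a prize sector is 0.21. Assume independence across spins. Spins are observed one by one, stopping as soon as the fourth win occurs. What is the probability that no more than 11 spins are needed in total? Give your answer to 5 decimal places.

Finishing within 11 spins ⇔ at least 4 successes in the first 11. With X ~ Binomial(11, 0.21), P(Y ≤ 11) = 1 − P(X ≤ 3).
  k=0: C(11,0)·0.21^0·0.79^11 = 0.0747994
  k=1: C(11,1)·0.21^1·0.79^10 = 0.2187172
  k=2: C(11,2)·0.21^2·0.79^9 = 0.2907000
  k=3: C(11,3)·0.21^3·0.79^8 = 0.2318241
1 − 0.8160407 = 0.1839593

0.18396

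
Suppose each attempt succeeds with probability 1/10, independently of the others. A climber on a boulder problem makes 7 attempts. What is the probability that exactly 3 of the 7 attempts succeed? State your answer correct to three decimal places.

0.023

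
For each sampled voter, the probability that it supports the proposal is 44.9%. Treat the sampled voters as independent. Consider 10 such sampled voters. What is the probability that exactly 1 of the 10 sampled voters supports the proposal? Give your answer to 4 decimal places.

X ~ Binomial(n=10, p=0.449).
P(X=1) = C(10,1) · p^1 · (1−p)^9
= 10 · 0.449 · 0.0046813 = 0.021019

0.0210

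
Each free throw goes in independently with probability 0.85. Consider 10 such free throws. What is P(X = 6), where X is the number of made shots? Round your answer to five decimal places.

X ~ Binomial(n=10, p=0.85).
P(X=6) = C(10,6) · p^6 · (1−p)^4
= 210 · 0.37715 · 0.00050625 = 0.0400957

0.04010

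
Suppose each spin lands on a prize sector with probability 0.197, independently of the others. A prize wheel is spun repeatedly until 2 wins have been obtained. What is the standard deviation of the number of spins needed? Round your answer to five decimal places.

6.43290

Y = total spins until the second success; negative binomial with r=2, p=0.197.
SD(Y) = √[r(1−p)/p²] = √(41.3821536) = 6.4328962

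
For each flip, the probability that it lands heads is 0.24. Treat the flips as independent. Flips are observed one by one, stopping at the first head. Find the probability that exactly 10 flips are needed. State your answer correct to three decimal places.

0.020

Geometric (trials to first success), p = 0.24.
P(Y = 10) = (1−p)^9 · p = 0.084591 · 0.24 = 0.02030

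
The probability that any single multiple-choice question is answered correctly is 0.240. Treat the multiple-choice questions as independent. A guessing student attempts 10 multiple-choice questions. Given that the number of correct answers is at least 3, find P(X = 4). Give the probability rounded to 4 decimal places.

0.3023

X ~ Binomial(10, 0.24). Want P(X=4 | X≥3) = P(X=4) / P(X≥3).
P(X=4) = C(10,4)·0.24^4·0.76^6 = 0.134260
P(X≥3) = 1 − 0.064289 − 0.203018 − 0.288499 = 0.444195
Ratio = 0.134260 / 0.444195 = 0.302254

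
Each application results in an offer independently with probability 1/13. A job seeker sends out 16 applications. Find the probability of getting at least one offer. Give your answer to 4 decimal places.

P(at least one) = 1 − P(none) = 1 − (1 − 0.076923)^16
= 1 − 0.277847 = 0.722153

0.7222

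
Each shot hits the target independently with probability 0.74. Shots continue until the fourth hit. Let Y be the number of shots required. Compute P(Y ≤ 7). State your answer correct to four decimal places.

Finishing within 7 shots ⇔ at least 4 successes in the first 7. With X ~ Binomial(7, 0.74), P(Y ≤ 7) = 1 − P(X ≤ 3).
  k=0: C(7,0)·0.74^0·0.26^7 = 0.000080
  k=1: C(7,1)·0.74^1·0.26^6 = 0.001600
  k=2: C(7,2)·0.74^2·0.26^5 = 0.013663
  k=3: C(7,3)·0.74^3·0.26^4 = 0.064812
1 − 0.080156 = 0.919844

0.9198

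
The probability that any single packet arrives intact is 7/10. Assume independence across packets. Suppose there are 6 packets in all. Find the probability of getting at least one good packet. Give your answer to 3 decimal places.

P(at least one) = 1 − P(none) = 1 − (1 − 0.70)^6
= 1 − 0.00073 = 0.99927

0.999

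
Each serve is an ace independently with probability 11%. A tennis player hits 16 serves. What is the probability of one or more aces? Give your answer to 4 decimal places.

P(at least one) = 1 − P(none) = 1 − (1 − 0.11)^16
= 1 − 0.154967 = 0.845033

0.8450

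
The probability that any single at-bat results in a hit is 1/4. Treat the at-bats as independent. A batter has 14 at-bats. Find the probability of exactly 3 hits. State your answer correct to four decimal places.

0.2402

X ~ Binomial(n=14, p=0.25).
P(X=3) = C(14,3) · p^3 · (1−p)^11
= 364 · 0.015625 · 0.042235 = 0.240212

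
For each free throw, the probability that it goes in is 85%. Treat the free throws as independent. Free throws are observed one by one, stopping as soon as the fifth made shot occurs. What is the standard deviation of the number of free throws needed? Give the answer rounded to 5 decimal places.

Y = total free throws until the fifth success; negative binomial with r=5, p=0.85.
SD(Y) = √[r(1−p)/p²] = √(1.0380623) = 1.0188534

1.01885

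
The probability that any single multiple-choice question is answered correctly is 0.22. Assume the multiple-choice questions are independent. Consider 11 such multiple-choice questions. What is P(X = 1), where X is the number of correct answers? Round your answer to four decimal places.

0.2017

X ~ Binomial(n=11, p=0.22).
P(X=1) = C(11,1) · p^1 · (1−p)^10
= 11 · 0.22 · 0.083358 = 0.201726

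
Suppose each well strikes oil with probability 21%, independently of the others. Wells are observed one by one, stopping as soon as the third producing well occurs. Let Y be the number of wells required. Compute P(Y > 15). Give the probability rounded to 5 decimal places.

0.36147

Needing more than 15 wells ⇔ fewer than 3 successes in the first 15. With X ~ Binomial(15, 0.21), P(Y > 15) = P(X ≤ 2).
  k=0: C(15,0)·0.21^0·0.79^15 = 0.0291344
  k=1: C(15,1)·0.21^1·0.79^14 = 0.1161689
  k=2: C(15,2)·0.21^2·0.79^13 = 0.2161624
P(X ≤ 2) = 0.3614657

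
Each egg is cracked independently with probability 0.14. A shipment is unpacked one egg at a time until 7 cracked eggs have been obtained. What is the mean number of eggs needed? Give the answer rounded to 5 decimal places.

Y = total eggs until the seventh success; negative binomial with r=7, p=0.14.
E[Y] = r / p = 7 / 0.14 = 50.0000000

50.00000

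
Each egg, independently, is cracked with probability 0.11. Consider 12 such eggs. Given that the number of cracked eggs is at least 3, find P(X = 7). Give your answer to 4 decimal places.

X ~ Binomial(12, 0.11). Want P(X=7 | X≥3) = P(X=7) / P(X≥3).
P(X=7) = C(12,7)·0.11^7·0.89^5 = 0.000086
P(X≥3) = 1 − 0.246990 − 0.366323 − 0.249017 = 0.137670
Ratio = 0.000086 / 0.137670 = 0.000626

0.0006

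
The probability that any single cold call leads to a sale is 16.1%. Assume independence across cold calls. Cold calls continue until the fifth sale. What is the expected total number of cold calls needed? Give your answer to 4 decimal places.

31.0559

Y = total cold calls until the fifth success; negative binomial with r=5, p=0.161.
E[Y] = r / p = 5 / 0.161 = 31.055901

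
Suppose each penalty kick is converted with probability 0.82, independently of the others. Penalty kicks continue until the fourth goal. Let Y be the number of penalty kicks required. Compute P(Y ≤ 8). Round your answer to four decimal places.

0.9935

Finishing within 8 penalty kicks ⇔ at least 4 successes in the first 8. With X ~ Binomial(8, 0.82), P(Y ≤ 8) = 1 − P(X ≤ 3).
  k=0: C(8,0)·0.82^0·0.18^8 = 0.000001
  k=1: C(8,1)·0.82^1·0.18^7 = 0.000040
  k=2: C(8,2)·0.82^2·0.18^6 = 0.000640
  k=3: C(8,3)·0.82^3·0.18^5 = 0.005834
1 − 0.006516 = 0.993484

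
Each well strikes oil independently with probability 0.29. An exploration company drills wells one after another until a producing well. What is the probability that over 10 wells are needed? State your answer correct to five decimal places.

0.03255

Y = number of wells to the first success; geometric, p = 0.29.
P(Y > 10) = P(first 10 all fail) = (1−p)^10 = 0.0325524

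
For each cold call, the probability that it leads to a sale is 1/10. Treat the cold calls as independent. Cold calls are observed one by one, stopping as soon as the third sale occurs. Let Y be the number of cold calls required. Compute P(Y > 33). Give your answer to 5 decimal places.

0.34566

Needing more than 33 cold calls ⇔ fewer than 3 successes in the first 33. With X ~ Binomial(33, 0.10), P(Y > 33) = P(X ≤ 2).
  k=0: C(33,0)·0.10^0·0.90^33 = 0.0309032
  k=1: C(33,1)·0.10^1·0.90^32 = 0.1133116
  k=2: C(33,2)·0.10^2·0.90^31 = 0.2014428
P(X ≤ 2) = 0.3456575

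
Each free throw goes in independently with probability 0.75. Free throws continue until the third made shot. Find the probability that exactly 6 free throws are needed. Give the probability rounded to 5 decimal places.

0.06592

Y = trial on which the third success occurs; negative binomial, r=3, p=0.75.
P(Y=6) = C(5,2) · p^3 · (1−p)^3
= 10 · 0.42188 · 0.015625 = 0.0659180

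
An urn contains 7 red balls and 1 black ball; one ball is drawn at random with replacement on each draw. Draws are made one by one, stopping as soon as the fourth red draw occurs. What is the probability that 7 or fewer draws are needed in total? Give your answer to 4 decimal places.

0.9938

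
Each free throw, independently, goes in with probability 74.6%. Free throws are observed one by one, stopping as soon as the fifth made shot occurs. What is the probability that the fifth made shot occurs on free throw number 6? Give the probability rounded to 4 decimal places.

0.2934

Y = trial on which the fifth success occurs; negative binomial, r=5, p=0.746.
P(Y=6) = C(5,4) · p^5 · (1−p)^1
= 5 · 0.23104 · 0.254 = 0.293426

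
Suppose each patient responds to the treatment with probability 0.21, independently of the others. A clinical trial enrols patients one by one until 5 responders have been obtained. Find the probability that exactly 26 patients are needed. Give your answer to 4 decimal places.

0.0366

Y = trial on which the fifth success occurs; negative binomial, r=5, p=0.21.
P(Y=26) = C(25,4) · p^5 · (1−p)^21
= 12650 · 0.00040841 · 0.0070822 = 0.036589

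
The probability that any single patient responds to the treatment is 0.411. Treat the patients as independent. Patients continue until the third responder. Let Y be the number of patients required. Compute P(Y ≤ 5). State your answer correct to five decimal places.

Finishing within 5 patients ⇔ at least 3 successes in the first 5. With X ~ Binomial(5, 0.411), P(Y ≤ 5) = 1 − P(X ≤ 2).
  k=0: C(5,0)·0.411^0·0.589^5 = 0.0708886
  k=1: C(5,1)·0.411^1·0.589^4 = 0.2473278
  k=2: C(5,2)·0.411^2·0.589^3 = 0.3451672
1 − 0.6633837 = 0.3366163

0.33662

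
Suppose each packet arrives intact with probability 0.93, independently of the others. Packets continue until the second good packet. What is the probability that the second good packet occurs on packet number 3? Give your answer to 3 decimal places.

0.121

Y = trial on which the second success occurs; negative binomial, r=2, p=0.93.
P(Y=3) = C(2,1) · p^2 · (1−p)^1
= 2 · 0.8649 · 0.07 = 0.12109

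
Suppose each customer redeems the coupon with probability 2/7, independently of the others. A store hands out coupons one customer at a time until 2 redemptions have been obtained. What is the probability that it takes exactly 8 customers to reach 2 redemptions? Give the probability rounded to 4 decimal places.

Y = trial on which the second success occurs; negative binomial, r=2, p=0.285714.
P(Y=8) = C(7,1) · p^2 · (1−p)^6
= 7 · 0.081633 · 0.13281 = 0.075892

0.0759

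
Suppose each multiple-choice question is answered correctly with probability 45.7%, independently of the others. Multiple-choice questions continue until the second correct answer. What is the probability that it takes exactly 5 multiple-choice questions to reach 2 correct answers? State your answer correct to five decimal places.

0.13375

Y = trial on which the second success occurs; negative binomial, r=2, p=0.457.
P(Y=5) = C(4,1) · p^2 · (1−p)^3
= 4 · 0.20885 · 0.1601 = 0.1337494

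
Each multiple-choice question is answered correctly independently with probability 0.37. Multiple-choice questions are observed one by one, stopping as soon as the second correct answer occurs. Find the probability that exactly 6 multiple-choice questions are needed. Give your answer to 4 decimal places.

Y = trial on which the second success occurs; negative binomial, r=2, p=0.37.
P(Y=6) = C(5,1) · p^2 · (1−p)^4
= 5 · 0.1369 · 0.15753 = 0.107829

0.1078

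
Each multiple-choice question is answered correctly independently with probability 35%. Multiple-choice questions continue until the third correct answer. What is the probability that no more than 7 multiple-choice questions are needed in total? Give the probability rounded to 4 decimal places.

0.4677

Finishing within 7 multiple-choice questions ⇔ at least 3 successes in the first 7. With X ~ Binomial(7, 0.35), P(Y ≤ 7) = 1 − P(X ≤ 2).
  k=0: C(7,0)·0.35^0·0.65^7 = 0.049022
  k=1: C(7,1)·0.35^1·0.65^6 = 0.184776
  k=2: C(7,2)·0.35^2·0.65^5 = 0.298485
1 − 0.532283 = 0.467717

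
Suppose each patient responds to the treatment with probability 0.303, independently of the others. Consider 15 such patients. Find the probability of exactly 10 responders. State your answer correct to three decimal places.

X ~ Binomial(n=15, p=0.303).
P(X=10) = C(15,10) · p^10 · (1−p)^5
= 3003 · 6.5227e-06 · 0.1645 = 0.00322

0.003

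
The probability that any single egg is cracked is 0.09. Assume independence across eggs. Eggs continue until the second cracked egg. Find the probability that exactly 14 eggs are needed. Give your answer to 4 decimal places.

0.0340

Y = trial on which the second success occurs; negative binomial, r=2, p=0.09.
P(Y=14) = C(13,1) · p^2 · (1−p)^12
= 13 · 0.0081 · 0.32248 = 0.033957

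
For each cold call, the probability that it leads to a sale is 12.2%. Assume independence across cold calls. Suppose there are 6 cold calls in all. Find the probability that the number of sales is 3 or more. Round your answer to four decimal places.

0.0273

X ~ Binomial(6, 0.122); P(X ≥ 3) = Σ C(6,k) p^k (1−p)^(6−k) over k:
  k=3: C(6,3)·0.122^3·0.878^3 = 0.024581
  k=4: C(6,4)·0.122^4·0.878^2 = 0.002562
  k=5: C(6,5)·0.122^5·0.878^1 = 0.000142
  k=6: C(6,6)·0.122^6·0.878^0 = 0.000003
Total = 0.027288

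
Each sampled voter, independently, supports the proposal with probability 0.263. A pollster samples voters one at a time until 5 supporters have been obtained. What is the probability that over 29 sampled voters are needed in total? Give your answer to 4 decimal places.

0.0881

Needing more than 29 sampled voters ⇔ fewer than 5 successes in the first 29. With X ~ Binomial(29, 0.263), P(Y > 29) = P(X ≤ 4).
  k=0: C(29,0)·0.263^0·0.737^29 = 0.000143
  k=1: C(29,1)·0.263^1·0.737^28 = 0.001484
  k=2: C(29,2)·0.263^2·0.737^27 = 0.007414
  k=3: C(29,3)·0.263^3·0.737^26 = 0.023812
  k=4: C(29,4)·0.263^4·0.737^25 = 0.055232
P(X ≤ 4) = 0.088085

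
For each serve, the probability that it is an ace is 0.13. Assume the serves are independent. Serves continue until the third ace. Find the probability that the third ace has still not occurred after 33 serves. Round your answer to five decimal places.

Needing more than 33 serves ⇔ fewer than 3 successes in the first 33. With X ~ Binomial(33, 0.13), P(Y > 33) = P(X ≤ 2).
  k=0: C(33,0)·0.13^0·0.87^33 = 0.0100957
  k=1: C(33,1)·0.13^1·0.87^32 = 0.0497821
  k=2: C(33,2)·0.13^2·0.87^31 = 0.1190193
P(X ≤ 2) = 0.1788971

0.17890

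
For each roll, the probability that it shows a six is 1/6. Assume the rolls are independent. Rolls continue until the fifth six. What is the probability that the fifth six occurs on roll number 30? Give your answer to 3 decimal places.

Y = trial on which the fifth success occurs; negative binomial, r=5, p=0.166667.
P(Y=30) = C(29,4) · p^5 · (1−p)^25
= 23751 · 0.0001286 · 0.010483 = 0.03202

0.032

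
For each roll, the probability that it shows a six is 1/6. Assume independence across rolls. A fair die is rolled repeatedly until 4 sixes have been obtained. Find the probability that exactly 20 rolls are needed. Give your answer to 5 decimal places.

0.04044

Y = trial on which the fourth success occurs; negative binomial, r=4, p=0.166667.
P(Y=20) = C(19,3) · p^4 · (1−p)^16
= 969 · 0.0007716 · 0.054088 = 0.0404407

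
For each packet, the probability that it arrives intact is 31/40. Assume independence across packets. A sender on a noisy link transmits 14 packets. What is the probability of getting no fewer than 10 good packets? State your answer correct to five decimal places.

0.81080

X ~ Binomial(14, 0.775); P(X ≥ 10) = Σ C(14,k) p^k (1−p)^(14−k) over k:
  k=10: C(14,10)·0.775^10·0.225^4 = 0.2005308
  k=11: C(14,11)·0.775^11·0.225^3 = 0.2511699
  k=12: C(14,12)·0.775^12·0.225^2 = 0.2162852
  k=13: C(14,13)·0.775^13·0.225^1 = 0.1146127
  k=14: C(14,14)·0.775^14·0.225^0 = 0.0281984
Total = 0.8107971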